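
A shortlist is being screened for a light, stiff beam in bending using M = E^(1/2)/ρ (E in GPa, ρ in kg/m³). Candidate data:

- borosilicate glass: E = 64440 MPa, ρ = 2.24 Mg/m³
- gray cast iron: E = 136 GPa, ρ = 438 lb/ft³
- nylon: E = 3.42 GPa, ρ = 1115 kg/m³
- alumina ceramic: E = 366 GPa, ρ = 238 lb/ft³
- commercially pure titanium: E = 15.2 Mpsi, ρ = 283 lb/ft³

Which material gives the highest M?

alumina ceramic

Convert each candidate to consistent units, then evaluate M:
  borosilicate glass: E = 64.44 GPa, ρ = 2240 kg/m³
  gray cast iron: E = 136.0 GPa, ρ = 7016 kg/m³
  nylon: E = 3.420 GPa, ρ = 1115 kg/m³
  alumina ceramic: E = 366.0 GPa, ρ = 3812 kg/m³
  commercially pure titanium: E = 104.8 GPa, ρ = 4533 kg/m³
  alumina ceramic: M = 5.02×10⁻³
  borosilicate glass: M = 3.58×10⁻³
  commercially pure titanium: M = 2.26×10⁻³
  gray cast iron: M = 1.66×10⁻³
  nylon: M = 1.66×10⁻³
Highest index: alumina ceramic.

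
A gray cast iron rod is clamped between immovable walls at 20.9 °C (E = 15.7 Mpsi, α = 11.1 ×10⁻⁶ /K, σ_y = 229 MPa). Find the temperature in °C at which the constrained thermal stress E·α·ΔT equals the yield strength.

E = 15.7 Mpsi = 108.2 GPa.
E·α·ΔT = 229.0 MPa ⇒ ΔT = 229.0 / (108.2×10³ × 11.1×10⁻⁶) = 190.6 K.
T = 20.9 + 190.6 = 211.5 °C.

211 °C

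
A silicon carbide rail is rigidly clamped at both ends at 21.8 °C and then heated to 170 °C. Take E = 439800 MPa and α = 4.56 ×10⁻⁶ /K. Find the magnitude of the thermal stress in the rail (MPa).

297 MPa

E = 439800 MPa = 439.8 GPa.
ΔT = 148.2 K. Constrained thermal stress σ = E·α·ΔT = 439.8×10³ MPa × 4.56×10⁻⁶ × 148.2 = 297 MPa (compressive).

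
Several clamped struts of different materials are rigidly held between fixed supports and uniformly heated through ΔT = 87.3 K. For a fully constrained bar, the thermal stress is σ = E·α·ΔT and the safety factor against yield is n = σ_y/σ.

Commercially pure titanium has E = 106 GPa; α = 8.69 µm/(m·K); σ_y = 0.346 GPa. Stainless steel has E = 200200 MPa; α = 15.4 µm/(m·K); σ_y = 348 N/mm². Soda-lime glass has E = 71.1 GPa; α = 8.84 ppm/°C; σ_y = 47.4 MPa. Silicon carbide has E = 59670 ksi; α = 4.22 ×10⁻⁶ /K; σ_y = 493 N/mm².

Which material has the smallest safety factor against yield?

soda-lime glass

Per material, after unit conversion:
  commercially pure titanium: E = 106.0, α = 8.69, σ_y = 346.0 → σ = 80.4 MPa, n = 4.30
  stainless steel: E = 200.2, α = 15.4, σ_y = 348.0 → σ = 269 MPa, n = 1.29
  soda-lime glass: E = 71.10, α = 8.84, σ_y = 47.40 → σ = 54.9 MPa, n = 0.864
  silicon carbide: E = 411.4, α = 4.22, σ_y = 493.0 → σ = 152 MPa, n = 3.25
Smallest n: soda-lime glass with n = 0.864.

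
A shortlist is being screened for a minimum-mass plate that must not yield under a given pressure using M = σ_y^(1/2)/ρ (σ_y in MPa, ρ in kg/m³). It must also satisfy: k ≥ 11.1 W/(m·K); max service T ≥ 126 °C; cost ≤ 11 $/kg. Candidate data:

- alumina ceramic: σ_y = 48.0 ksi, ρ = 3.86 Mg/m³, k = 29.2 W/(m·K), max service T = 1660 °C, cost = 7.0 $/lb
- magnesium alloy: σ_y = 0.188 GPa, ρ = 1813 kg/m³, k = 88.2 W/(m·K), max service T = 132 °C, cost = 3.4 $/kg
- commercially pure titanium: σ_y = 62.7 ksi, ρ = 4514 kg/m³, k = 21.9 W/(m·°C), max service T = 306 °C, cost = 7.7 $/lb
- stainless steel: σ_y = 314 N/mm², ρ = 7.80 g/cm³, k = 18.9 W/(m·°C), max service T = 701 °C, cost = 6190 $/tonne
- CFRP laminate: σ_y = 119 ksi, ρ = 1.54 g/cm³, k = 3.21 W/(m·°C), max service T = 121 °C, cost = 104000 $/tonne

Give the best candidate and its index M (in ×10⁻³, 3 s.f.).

Screen on constraints: k ≥ 11.1 W/(m·K); max service T ≥ 126 °C; cost ≤ 11 $/kg. Survivors: magnesium alloy, stainless steel.
In SI units:
  magnesium alloy: σ_y = 188.0 MPa, ρ = 1813 kg/m³
  stainless steel: σ_y = 314.0 MPa, ρ = 7800 kg/m³
  magnesium alloy: M = 7.56×10⁻³
  stainless steel: M = 2.27×10⁻³
Magnesium alloy has the largest M.

magnesium alloy, M = 7.56×10⁻³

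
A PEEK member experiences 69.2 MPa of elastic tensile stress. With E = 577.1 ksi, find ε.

E = 577.1 ksi = 3.979 GPa = 3979 MPa.
ε = σ/E = 69.2 / 3979 = 0.0174.

0.0174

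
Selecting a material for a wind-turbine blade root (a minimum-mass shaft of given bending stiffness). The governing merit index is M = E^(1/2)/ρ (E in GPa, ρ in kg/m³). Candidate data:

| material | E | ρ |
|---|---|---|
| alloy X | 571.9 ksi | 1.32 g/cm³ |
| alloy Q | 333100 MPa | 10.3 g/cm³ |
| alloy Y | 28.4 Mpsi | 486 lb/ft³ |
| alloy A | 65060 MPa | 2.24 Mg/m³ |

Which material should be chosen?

After converting to SI:
  alloy X: E = 3.943 GPa, ρ = 1320 kg/m³
  alloy Q: E = 333.1 GPa, ρ = 10300 kg/m³
  alloy Y: E = 195.8 GPa, ρ = 7785 kg/m³
  alloy A: E = 65.06 GPa, ρ = 2240 kg/m³
  alloy A: M = 3.60×10⁻³
  alloy Y: M = 1.80×10⁻³
  alloy Q: M = 1.77×10⁻³
  alloy X: M = 1.50×10⁻³
Alloy A ranks first.

alloy A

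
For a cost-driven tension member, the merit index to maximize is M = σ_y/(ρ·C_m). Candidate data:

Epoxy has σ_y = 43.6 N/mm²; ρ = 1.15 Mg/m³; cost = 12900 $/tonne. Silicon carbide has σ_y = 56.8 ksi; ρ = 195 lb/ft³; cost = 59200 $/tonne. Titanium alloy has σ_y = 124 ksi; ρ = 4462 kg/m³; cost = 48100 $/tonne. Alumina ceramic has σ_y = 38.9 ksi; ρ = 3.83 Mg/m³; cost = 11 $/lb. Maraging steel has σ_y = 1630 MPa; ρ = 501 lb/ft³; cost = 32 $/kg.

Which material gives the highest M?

In SI units:
  epoxy: σ_y = 43.60 MPa, ρ = 1150 kg/m³, cost = 12.90 $/kg
  silicon carbide: σ_y = 391.6 MPa, ρ = 3124 kg/m³, cost = 59.20 $/kg
  titanium alloy: σ_y = 855.0 MPa, ρ = 4462 kg/m³, cost = 48.10 $/kg
  alumina ceramic: σ_y = 268.2 MPa, ρ = 3830 kg/m³, cost = 24.25 $/kg
  maraging steel: σ_y = 1630 MPa, ρ = 8025 kg/m³, cost = 32.00 $/kg
  maraging steel: M = 6.35 kN·m per $
  titanium alloy: M = 3.98 kN·m per $
  epoxy: M = 2.94 kN·m per $
  alumina ceramic: M = 2.89 kN·m per $
  silicon carbide: M = 2.12 kN·m per $
Maraging steel ranks first.

maraging steel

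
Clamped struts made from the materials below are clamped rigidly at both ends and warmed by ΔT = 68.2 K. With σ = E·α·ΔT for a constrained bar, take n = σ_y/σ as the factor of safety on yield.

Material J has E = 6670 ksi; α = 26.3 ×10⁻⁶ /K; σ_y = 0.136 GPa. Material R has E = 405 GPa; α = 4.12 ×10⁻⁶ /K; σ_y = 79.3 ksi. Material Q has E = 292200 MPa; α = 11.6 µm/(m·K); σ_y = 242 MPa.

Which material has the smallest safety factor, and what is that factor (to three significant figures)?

material Q, n = 1.05

In consistent units (E in GPa, α in ×10⁻⁶/K, σ_y in MPa):
  material J: E = 45.99, α = 26.3, σ_y = 136.0 → σ = 82.5 MPa, n = 1.65
  material R: E = 405.0, α = 4.12, σ_y = 546.8 → σ = 114 MPa, n = 4.80
  material Q: E = 292.2, α = 11.6, σ_y = 242.0 → σ = 231 MPa, n = 1.05
Smallest n: material Q with n = 1.05.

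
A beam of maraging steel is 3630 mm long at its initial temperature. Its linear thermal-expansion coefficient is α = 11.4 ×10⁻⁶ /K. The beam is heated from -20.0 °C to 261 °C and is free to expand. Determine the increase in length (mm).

11.6 mm

ΔT = 261 − (-20.0) = 281.0 K.
ΔL = α·L₀·ΔT = 11.4×10⁻⁶ × 3630 mm × 281.0 K = 11.6 mm.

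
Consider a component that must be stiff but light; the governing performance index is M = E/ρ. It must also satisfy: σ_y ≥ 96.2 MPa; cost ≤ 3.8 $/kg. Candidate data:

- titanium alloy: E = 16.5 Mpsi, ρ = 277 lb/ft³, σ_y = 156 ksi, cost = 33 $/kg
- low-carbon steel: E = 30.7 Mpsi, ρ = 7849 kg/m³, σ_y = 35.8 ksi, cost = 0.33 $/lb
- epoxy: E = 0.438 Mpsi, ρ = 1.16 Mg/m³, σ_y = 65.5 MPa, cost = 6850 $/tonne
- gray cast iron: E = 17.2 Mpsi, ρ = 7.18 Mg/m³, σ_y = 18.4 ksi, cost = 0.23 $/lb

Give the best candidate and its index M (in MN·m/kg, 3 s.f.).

Screen on constraints: σ_y ≥ 96.2 MPa; cost ≤ 3.8 $/kg. Survivors: low-carbon steel, gray cast iron.
Convert each candidate to consistent units, then evaluate M:
  low-carbon steel: E = 211.7 GPa, ρ = 7849 kg/m³
  gray cast iron: E = 118.6 GPa, ρ = 7180 kg/m³
  low-carbon steel: M = 27.0 MN·m/kg
  gray cast iron: M = 16.5 MN·m/kg
Low-carbon steel ranks first.

low-carbon steel, M = 27.0 MN·m/kg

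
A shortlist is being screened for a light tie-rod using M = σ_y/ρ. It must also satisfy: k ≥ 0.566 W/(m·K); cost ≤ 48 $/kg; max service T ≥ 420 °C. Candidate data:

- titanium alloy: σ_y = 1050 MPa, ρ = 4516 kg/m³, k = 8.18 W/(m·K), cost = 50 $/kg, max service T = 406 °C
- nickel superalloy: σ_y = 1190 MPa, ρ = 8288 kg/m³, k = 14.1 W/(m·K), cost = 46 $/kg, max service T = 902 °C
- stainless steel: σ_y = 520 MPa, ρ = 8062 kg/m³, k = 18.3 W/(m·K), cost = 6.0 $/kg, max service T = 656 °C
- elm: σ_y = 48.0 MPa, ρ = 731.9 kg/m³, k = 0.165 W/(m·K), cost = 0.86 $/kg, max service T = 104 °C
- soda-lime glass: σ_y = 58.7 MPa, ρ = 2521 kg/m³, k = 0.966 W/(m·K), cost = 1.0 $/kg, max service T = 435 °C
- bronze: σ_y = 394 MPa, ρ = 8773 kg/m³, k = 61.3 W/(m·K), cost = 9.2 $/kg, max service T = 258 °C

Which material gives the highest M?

nickel superalloy

Screen on constraints: k ≥ 0.566 W/(m·K); cost ≤ 48 $/kg; max service T ≥ 420 °C. Survivors: nickel superalloy, stainless steel, soda-lime glass.
Computing M directly (units already consistent):
  nickel superalloy: M = 144 kN·m/kg
  stainless steel: M = 64.5 kN·m/kg
  soda-lime glass: M = 23.3 kN·m/kg
The maximum is for nickel superalloy.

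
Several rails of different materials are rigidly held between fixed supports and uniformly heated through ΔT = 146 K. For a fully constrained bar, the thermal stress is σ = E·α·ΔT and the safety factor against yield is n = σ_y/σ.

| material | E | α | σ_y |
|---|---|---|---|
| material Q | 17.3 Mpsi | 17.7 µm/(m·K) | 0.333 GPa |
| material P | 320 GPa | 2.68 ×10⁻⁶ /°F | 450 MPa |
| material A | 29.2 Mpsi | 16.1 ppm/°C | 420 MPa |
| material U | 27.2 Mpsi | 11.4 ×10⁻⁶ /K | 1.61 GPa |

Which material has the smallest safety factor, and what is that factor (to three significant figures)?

Per material, after unit conversion:
  material Q: E = 119.3, α = 17.7, σ_y = 333.0 → σ = 308 MPa, n = 1.08
  material P: E = 320.0, α = 4.82, σ_y = 450.0 → σ = 225 MPa, n = 2.00
  material A: E = 201.3, α = 16.1, σ_y = 420.0 → σ = 473 MPa, n = 0.888
  material U: E = 187.5, α = 11.4, σ_y = 1610 → σ = 312 MPa, n = 5.16
Smallest n: material A with n = 0.888.

material A, n = 0.888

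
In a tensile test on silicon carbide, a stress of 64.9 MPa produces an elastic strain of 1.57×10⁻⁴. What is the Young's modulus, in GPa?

E = σ/ε = 64.9 MPa / 1.57×10⁻⁴ = 413400 MPa = 413 GPa.

413 GPa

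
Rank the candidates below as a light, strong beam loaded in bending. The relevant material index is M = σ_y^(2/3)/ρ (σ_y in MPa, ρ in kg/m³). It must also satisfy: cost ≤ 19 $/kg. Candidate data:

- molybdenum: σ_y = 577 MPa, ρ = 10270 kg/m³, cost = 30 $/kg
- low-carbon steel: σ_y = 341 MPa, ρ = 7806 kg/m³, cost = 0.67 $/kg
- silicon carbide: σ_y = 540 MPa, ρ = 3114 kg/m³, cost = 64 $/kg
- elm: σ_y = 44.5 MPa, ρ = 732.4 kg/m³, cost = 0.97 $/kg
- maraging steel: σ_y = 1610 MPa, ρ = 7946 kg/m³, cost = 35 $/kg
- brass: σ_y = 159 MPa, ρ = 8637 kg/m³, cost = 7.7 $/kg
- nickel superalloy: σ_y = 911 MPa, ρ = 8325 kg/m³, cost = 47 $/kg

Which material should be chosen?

elm

Screen on constraints: cost ≤ 19 $/kg. Survivors: low-carbon steel, elm, brass.
Computing M directly (units already consistent):
  elm: M = 17.1×10⁻³
  low-carbon steel: M = 6.25×10⁻³
  brass: M = 3.40×10⁻³
Elm has the largest M.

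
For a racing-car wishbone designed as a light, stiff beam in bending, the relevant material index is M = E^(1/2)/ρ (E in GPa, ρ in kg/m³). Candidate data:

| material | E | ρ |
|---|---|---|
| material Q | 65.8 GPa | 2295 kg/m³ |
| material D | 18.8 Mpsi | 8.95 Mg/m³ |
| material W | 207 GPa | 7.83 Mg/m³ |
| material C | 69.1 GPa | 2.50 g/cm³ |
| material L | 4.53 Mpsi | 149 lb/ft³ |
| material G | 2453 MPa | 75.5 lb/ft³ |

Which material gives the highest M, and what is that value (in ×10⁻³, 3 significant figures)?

Normalizing units and computing the index:
  material Q: E = 65.80 GPa, ρ = 2295 kg/m³
  material D: E = 129.6 GPa, ρ = 8950 kg/m³
  material W: E = 207.0 GPa, ρ = 7830 kg/m³
  material C: E = 69.10 GPa, ρ = 2500 kg/m³
  material L: E = 31.23 GPa, ρ = 2387 kg/m³
  material G: E = 2.453 GPa, ρ = 1209 kg/m³
  material Q: M = 3.53×10⁻³
  material C: M = 3.33×10⁻³
  material L: M = 2.34×10⁻³
  material W: M = 1.84×10⁻³
  material G: M = 1.30×10⁻³
  material D: M = 1.27×10⁻³
Highest index: material Q.

material Q, M = 3.53×10⁻³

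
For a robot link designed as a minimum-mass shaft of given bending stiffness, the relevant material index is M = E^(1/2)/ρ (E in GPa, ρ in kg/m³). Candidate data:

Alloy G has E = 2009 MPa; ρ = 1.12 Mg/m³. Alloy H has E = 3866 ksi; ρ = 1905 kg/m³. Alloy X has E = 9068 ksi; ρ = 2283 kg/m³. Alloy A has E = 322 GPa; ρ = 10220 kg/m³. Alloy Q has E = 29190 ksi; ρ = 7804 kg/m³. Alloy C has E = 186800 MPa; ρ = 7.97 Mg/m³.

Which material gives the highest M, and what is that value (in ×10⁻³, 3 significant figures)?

Convert each candidate to consistent units, then evaluate M:
  alloy G: E = 2.009 GPa, ρ = 1120 kg/m³
  alloy H: E = 26.66 GPa, ρ = 1905 kg/m³
  alloy X: E = 62.52 GPa, ρ = 2283 kg/m³
  alloy A: E = 322.0 GPa, ρ = 10220 kg/m³
  alloy Q: E = 201.3 GPa, ρ = 7804 kg/m³
  alloy C: E = 186.8 GPa, ρ = 7970 kg/m³
  alloy X: M = 3.46×10⁻³
  alloy H: M = 2.71×10⁻³
  alloy Q: M = 1.82×10⁻³
  alloy A: M = 1.76×10⁻³
  alloy C: M = 1.71×10⁻³
  alloy G: M = 1.27×10⁻³
The maximum is for alloy X.

alloy X, M = 3.46×10⁻³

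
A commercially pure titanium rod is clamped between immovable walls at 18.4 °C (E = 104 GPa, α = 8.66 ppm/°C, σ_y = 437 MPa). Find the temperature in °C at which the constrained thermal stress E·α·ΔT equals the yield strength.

E·α·ΔT = 437.0 MPa ⇒ ΔT = 437.0 / (104.0×10³ × 8.66×10⁻⁶) = 485.2 K.
T = 18.4 + 485.2 = 503.6 °C.

504 °C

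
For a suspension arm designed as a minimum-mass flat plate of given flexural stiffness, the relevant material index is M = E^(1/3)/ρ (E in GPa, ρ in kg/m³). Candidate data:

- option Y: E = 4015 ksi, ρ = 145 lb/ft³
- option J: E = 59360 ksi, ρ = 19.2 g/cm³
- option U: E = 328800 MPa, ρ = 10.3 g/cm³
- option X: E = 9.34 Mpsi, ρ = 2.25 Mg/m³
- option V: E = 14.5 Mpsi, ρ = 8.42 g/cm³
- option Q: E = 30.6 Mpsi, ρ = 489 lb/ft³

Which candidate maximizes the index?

In SI units:
  option Y: E = 27.68 GPa, ρ = 2323 kg/m³
  option J: E = 409.3 GPa, ρ = 19200 kg/m³
  option U: E = 328.8 GPa, ρ = 10300 kg/m³
  option X: E = 64.40 GPa, ρ = 2250 kg/m³
  option V: E = 99.97 GPa, ρ = 8420 kg/m³
  option Q: E = 211.0 GPa, ρ = 7833 kg/m³
  option X: M = 1.78×10⁻³
  option Y: M = 1.30×10⁻³
  option Q: M = 0.760×10⁻³
  option U: M = 0.670×10⁻³
  option V: M = 0.551×10⁻³
  option J: M = 0.387×10⁻³
The maximum is for option X.

option X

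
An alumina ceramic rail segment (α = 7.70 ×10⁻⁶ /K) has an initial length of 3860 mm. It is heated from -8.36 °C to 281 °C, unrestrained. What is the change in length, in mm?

ΔT = 281 − (-8.36) = 289.4 K.
ΔL = α·L₀·ΔT = 7.70×10⁻⁶ × 3860 mm × 289.4 K = 8.60 mm.

8.60 mm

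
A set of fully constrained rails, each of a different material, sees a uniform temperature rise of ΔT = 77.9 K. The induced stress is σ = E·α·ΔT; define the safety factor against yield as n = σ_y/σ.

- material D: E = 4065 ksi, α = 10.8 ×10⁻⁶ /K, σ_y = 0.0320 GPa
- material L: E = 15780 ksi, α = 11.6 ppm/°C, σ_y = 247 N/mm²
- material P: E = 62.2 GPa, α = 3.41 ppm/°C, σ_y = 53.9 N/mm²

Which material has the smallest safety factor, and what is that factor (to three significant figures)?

Per material, after unit conversion:
  material D: E = 28.03, α = 10.8, σ_y = 32.00 → σ = 23.6 MPa, n = 1.36
  material L: E = 108.8, α = 11.6, σ_y = 247.0 → σ = 98.3 MPa, n = 2.51
  material P: E = 62.20, α = 3.41, σ_y = 53.90 → σ = 16.5 MPa, n = 3.26
Material D has the lowest safety factor, n = 1.36.

material D, n = 1.36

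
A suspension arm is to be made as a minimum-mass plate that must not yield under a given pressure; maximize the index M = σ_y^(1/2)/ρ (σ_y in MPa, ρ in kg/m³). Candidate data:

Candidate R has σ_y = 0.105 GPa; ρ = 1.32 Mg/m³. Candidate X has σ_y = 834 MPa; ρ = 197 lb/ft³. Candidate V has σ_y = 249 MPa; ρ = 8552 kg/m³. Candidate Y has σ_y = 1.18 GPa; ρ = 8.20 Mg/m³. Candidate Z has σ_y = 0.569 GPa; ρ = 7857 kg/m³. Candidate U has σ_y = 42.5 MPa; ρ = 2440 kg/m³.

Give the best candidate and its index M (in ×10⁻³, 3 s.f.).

candidate X, M = 9.15×10⁻³

After converting to SI:
  candidate R: σ_y = 105.0 MPa, ρ = 1320 kg/m³
  candidate X: σ_y = 834.0 MPa, ρ = 3156 kg/m³
  candidate V: σ_y = 249.0 MPa, ρ = 8552 kg/m³
  candidate Y: σ_y = 1180 MPa, ρ = 8200 kg/m³
  candidate Z: σ_y = 569.0 MPa, ρ = 7857 kg/m³
  candidate U: σ_y = 42.50 MPa, ρ = 2440 kg/m³
  candidate X: M = 9.15×10⁻³
  candidate R: M = 7.76×10⁻³
  candidate Y: M = 4.19×10⁻³
  candidate Z: M = 3.04×10⁻³
  candidate U: M = 2.67×10⁻³
  candidate V: M = 1.85×10⁻³
Candidate X has the largest M.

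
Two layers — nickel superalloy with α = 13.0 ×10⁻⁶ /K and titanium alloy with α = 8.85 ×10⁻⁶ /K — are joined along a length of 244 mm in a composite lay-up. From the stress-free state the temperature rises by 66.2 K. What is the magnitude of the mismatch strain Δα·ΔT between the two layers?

Δα = |13.0 − 8.85|×10⁻⁶/K = 4.15×10⁻⁶/K.
Mismatch strain = Δα·ΔT = 4.15×10⁻⁶ × 66.2 = 2.75×10⁻⁴.

2.75×10⁻⁴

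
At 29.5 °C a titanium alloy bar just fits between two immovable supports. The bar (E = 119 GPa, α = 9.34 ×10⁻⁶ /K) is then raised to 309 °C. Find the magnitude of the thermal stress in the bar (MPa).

ΔT = 279.5 K. Constrained thermal stress σ = E·α·ΔT = 119.0×10³ MPa × 9.34×10⁻⁶ × 279.5 = 311 MPa (compressive).

311 MPa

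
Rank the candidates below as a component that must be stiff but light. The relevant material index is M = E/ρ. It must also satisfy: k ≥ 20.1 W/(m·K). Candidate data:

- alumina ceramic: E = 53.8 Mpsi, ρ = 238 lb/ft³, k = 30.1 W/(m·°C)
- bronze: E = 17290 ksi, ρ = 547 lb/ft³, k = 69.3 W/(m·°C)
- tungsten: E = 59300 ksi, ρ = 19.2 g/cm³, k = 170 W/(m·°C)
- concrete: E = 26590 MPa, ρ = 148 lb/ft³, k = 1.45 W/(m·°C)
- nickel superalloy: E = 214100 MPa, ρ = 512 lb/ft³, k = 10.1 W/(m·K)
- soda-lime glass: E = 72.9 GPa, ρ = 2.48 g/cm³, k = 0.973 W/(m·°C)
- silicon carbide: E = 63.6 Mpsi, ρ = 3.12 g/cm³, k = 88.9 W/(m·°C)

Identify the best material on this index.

Screen on constraints: k ≥ 20.1 W/(m·K). Survivors: alumina ceramic, bronze, tungsten, silicon carbide.
In SI units:
  alumina ceramic: E = 370.9 GPa, ρ = 3812 kg/m³
  bronze: E = 119.2 GPa, ρ = 8762 kg/m³
  tungsten: E = 408.9 GPa, ρ = 19200 kg/m³
  silicon carbide: E = 438.5 GPa, ρ = 3120 kg/m³
  silicon carbide: M = 141 MN·m/kg
  alumina ceramic: M = 97.3 MN·m/kg
  tungsten: M = 21.3 MN·m/kg
  bronze: M = 13.6 MN·m/kg
The maximum is for silicon carbide.

silicon carbide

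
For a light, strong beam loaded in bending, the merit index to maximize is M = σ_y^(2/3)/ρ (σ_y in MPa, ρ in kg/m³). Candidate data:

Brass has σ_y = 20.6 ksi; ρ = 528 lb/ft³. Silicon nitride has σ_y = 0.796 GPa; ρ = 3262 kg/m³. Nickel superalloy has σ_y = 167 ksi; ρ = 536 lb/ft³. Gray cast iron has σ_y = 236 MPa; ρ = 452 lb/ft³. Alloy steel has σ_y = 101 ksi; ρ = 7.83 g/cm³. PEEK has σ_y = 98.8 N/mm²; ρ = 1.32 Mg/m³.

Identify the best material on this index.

Convert each candidate to consistent units, then evaluate M:
  brass: σ_y = 142.0 MPa, ρ = 8458 kg/m³
  silicon nitride: σ_y = 796.0 MPa, ρ = 3262 kg/m³
  nickel superalloy: σ_y = 1151 MPa, ρ = 8586 kg/m³
  gray cast iron: σ_y = 236.0 MPa, ρ = 7240 kg/m³
  alloy steel: σ_y = 696.4 MPa, ρ = 7830 kg/m³
  PEEK: σ_y = 98.80 MPa, ρ = 1320 kg/m³
  silicon nitride: M = 26.3×10⁻³
  PEEK: M = 16.2×10⁻³
  nickel superalloy: M = 12.8×10⁻³
  alloy steel: M = 10.0×10⁻³
  gray cast iron: M = 5.27×10⁻³
  brass: M = 3.22×10⁻³
Highest index: silicon nitride.

silicon nitride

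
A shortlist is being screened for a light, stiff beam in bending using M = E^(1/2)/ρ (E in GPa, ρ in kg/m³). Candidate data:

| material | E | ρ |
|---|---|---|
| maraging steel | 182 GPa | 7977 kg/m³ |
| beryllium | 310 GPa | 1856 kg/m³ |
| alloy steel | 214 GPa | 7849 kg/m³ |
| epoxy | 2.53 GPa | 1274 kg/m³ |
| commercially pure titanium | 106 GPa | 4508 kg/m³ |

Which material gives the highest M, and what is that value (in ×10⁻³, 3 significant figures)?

Computing M directly (units already consistent):
  beryllium: M = 9.49×10⁻³
  commercially pure titanium: M = 2.28×10⁻³
  alloy steel: M = 1.86×10⁻³
  maraging steel: M = 1.69×10⁻³
  epoxy: M = 1.25×10⁻³
The maximum is for beryllium.

beryllium, M = 9.49×10⁻³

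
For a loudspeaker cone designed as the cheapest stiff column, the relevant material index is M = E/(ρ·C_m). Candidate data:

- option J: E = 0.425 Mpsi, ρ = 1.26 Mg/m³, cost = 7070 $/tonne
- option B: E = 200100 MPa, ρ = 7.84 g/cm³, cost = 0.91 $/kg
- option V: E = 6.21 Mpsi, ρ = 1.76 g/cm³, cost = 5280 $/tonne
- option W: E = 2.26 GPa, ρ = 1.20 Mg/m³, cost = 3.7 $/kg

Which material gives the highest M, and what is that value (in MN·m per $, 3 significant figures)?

option B, M = 28.0 MN·m per $

Putting every candidate on a common basis:
  option J: E = 2.930 GPa, ρ = 1260 kg/m³, cost = 7.070 $/kg
  option B: E = 200.1 GPa, ρ = 7840 kg/m³, cost = 0.9100 $/kg
  option V: E = 42.82 GPa, ρ = 1760 kg/m³, cost = 5.280 $/kg
  option W: E = 2.260 GPa, ρ = 1200 kg/m³, cost = 3.700 $/kg
  option B: M = 28.0 MN·m per $
  option V: M = 4.61 MN·m per $
  option W: M = 0.509 MN·m per $
  option J: M = 0.329 MN·m per $
Option B ranks first.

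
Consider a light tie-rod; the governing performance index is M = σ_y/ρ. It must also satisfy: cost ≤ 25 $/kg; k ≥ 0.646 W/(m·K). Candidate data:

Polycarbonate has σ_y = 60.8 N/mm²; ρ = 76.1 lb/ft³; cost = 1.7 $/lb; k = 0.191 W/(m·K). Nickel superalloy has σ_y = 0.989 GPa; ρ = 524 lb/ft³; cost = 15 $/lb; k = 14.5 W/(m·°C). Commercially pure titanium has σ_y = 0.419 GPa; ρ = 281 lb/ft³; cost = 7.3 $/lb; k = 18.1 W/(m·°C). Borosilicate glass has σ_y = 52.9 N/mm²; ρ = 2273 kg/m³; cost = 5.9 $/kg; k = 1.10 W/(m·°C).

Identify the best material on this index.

commercially pure titanium

Screen on constraints: cost ≤ 25 $/kg; k ≥ 0.646 W/(m·K). Survivors: commercially pure titanium, borosilicate glass.
Putting every candidate on a common basis:
  commercially pure titanium: σ_y = 419.0 MPa, ρ = 4501 kg/m³
  borosilicate glass: σ_y = 52.90 MPa, ρ = 2273 kg/m³
  commercially pure titanium: M = 93.1 kN·m/kg
  borosilicate glass: M = 23.3 kN·m/kg
Commercially pure titanium has the largest M.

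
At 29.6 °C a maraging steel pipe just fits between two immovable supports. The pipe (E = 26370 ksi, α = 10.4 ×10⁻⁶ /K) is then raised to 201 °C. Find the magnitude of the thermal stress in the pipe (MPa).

E = 26370 ksi = 181.8 GPa.
ΔT = 171.4 K. Constrained thermal stress σ = E·α·ΔT = 181.8×10³ MPa × 10.4×10⁻⁶ × 171.4 = 324 MPa (compressive).

324 MPa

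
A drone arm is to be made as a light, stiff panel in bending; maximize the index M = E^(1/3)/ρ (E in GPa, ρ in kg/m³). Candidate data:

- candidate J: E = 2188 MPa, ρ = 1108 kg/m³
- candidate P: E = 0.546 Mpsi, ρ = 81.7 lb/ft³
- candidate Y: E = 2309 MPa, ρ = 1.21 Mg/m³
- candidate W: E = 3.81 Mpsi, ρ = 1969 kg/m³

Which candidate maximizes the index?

candidate W

Convert each candidate to consistent units, then evaluate M:
  candidate J: E = 2.188 GPa, ρ = 1108 kg/m³
  candidate P: E = 3.765 GPa, ρ = 1309 kg/m³
  candidate Y: E = 2.309 GPa, ρ = 1210 kg/m³
  candidate W: E = 26.27 GPa, ρ = 1969 kg/m³
  candidate W: M = 1.51×10⁻³
  candidate P: M = 1.19×10⁻³
  candidate J: M = 1.17×10⁻³
  candidate Y: M = 1.09×10⁻³
The maximum is for candidate W.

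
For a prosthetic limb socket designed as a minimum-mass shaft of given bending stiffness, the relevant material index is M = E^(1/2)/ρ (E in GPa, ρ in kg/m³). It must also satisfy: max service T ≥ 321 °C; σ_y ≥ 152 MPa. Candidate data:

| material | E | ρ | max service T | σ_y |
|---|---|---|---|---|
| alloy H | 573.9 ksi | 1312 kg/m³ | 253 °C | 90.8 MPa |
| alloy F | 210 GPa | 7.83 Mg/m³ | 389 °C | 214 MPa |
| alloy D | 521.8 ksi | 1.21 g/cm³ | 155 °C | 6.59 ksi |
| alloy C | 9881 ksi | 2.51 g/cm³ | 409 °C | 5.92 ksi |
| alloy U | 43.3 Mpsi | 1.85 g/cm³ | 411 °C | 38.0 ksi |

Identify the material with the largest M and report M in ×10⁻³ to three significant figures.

Screen on constraints: max service T ≥ 321 °C; σ_y ≥ 152 MPa. Survivors: alloy F, alloy U.
After converting to SI:
  alloy F: E = 210.0 GPa, ρ = 7830 kg/m³
  alloy U: E = 298.5 GPa, ρ = 1850 kg/m³
  alloy U: M = 9.34×10⁻³
  alloy F: M = 1.85×10⁻³
Alloy U ranks first.

alloy U, M = 9.34×10⁻³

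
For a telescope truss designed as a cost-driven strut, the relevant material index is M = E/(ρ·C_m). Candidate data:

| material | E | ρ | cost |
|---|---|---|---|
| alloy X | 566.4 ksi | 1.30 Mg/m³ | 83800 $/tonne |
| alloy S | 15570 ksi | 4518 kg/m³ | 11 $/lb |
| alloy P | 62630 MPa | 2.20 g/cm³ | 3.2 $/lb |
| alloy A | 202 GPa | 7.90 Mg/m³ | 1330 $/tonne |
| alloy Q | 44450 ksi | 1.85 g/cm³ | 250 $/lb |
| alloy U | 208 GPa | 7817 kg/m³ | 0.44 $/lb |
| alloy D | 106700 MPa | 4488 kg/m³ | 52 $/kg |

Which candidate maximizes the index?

alloy U

Putting every candidate on a common basis:
  alloy X: E = 3.905 GPa, ρ = 1300 kg/m³, cost = 83.80 $/kg
  alloy S: E = 107.4 GPa, ρ = 4518 kg/m³, cost = 24.25 $/kg
  alloy P: E = 62.63 GPa, ρ = 2200 kg/m³, cost = 7.055 $/kg
  alloy A: E = 202.0 GPa, ρ = 7900 kg/m³, cost = 1.330 $/kg
  alloy Q: E = 306.5 GPa, ρ = 1850 kg/m³, cost = 551.1 $/kg
  alloy U: E = 208.0 GPa, ρ = 7817 kg/m³, cost = 0.9700 $/kg
  alloy D: E = 106.7 GPa, ρ = 4488 kg/m³, cost = 52.00 $/kg
  alloy U: M = 27.4 MN·m per $
  alloy A: M = 19.2 MN·m per $
  alloy P: M = 4.04 MN·m per $
  alloy S: M = 0.980 MN·m per $
  alloy D: M = 0.457 MN·m per $
  alloy Q: M = 0.301 MN·m per $
  alloy X: M = 0.0358 MN·m per $
Highest index: alloy U.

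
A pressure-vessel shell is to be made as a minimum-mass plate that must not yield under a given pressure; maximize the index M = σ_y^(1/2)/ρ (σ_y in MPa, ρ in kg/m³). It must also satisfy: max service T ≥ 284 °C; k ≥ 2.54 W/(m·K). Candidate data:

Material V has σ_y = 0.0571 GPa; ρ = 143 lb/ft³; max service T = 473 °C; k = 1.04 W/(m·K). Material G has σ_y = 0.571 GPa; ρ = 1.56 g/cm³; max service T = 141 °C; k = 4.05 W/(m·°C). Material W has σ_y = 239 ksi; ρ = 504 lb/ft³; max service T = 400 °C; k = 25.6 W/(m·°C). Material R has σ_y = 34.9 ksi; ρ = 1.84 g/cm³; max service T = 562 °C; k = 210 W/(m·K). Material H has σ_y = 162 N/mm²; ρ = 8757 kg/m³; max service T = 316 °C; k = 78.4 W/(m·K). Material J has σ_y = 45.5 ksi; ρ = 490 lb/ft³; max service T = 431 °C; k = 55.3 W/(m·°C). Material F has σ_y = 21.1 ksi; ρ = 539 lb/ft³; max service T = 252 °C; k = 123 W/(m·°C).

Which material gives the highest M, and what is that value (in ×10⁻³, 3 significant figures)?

material R, M = 8.43×10⁻³

Screen on constraints: max service T ≥ 284 °C; k ≥ 2.54 W/(m·K). Survivors: material W, material R, material H, material J.
In SI units:
  material W: σ_y = 1648 MPa, ρ = 8073 kg/m³
  material R: σ_y = 240.6 MPa, ρ = 1840 kg/m³
  material H: σ_y = 162.0 MPa, ρ = 8757 kg/m³
  material J: σ_y = 313.7 MPa, ρ = 7849 kg/m³
  material R: M = 8.43×10⁻³
  material W: M = 5.03×10⁻³
  material J: M = 2.26×10⁻³
  material H: M = 1.45×10⁻³
The maximum is for material R.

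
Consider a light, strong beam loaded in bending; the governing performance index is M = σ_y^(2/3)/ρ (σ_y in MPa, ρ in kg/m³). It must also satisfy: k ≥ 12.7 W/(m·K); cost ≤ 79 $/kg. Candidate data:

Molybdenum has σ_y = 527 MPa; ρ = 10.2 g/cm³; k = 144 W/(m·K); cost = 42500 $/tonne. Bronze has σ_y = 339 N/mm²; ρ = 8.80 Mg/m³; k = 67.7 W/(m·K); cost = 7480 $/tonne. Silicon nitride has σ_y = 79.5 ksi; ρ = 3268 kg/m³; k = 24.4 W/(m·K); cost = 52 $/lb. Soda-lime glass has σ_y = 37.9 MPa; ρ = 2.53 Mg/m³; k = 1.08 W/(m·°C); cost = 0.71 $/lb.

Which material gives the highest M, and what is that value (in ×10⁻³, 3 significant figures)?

Screen on constraints: k ≥ 12.7 W/(m·K); cost ≤ 79 $/kg. Survivors: molybdenum, bronze.
Normalizing units and computing the index:
  molybdenum: σ_y = 527.0 MPa, ρ = 10200 kg/m³
  bronze: σ_y = 339.0 MPa, ρ = 8800 kg/m³
  molybdenum: M = 6.40×10⁻³
  bronze: M = 5.52×10⁻³
Molybdenum has the largest M.

molybdenum, M = 6.40×10⁻³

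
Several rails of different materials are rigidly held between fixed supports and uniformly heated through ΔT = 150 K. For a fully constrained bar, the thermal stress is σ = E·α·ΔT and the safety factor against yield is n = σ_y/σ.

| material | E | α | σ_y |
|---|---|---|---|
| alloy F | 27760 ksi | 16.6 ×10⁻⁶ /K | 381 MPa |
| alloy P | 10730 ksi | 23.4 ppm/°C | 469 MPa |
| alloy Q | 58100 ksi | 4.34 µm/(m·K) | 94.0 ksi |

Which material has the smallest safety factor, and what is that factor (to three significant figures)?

alloy F, n = 0.799

Per material, after unit conversion:
  alloy F: E = 191.4, α = 16.6, σ_y = 381.0 → σ = 477 MPa, n = 0.799
  alloy P: E = 73.98, α = 23.4, σ_y = 469.0 → σ = 260 MPa, n = 1.81
  alloy Q: E = 400.6, α = 4.34, σ_y = 648.1 → σ = 261 MPa, n = 2.49
Alloy F has the lowest safety factor, n = 0.799.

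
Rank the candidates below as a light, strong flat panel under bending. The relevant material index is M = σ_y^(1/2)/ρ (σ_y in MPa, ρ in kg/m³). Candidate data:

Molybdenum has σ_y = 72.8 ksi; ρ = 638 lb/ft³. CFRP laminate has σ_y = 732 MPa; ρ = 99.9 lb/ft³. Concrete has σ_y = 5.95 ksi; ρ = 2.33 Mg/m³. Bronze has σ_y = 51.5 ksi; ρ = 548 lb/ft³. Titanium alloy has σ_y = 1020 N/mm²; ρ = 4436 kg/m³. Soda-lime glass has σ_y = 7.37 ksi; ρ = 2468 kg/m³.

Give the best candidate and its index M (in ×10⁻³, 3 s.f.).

In SI units:
  molybdenum: σ_y = 501.9 MPa, ρ = 10220 kg/m³
  CFRP laminate: σ_y = 732.0 MPa, ρ = 1600 kg/m³
  concrete: σ_y = 41.02 MPa, ρ = 2330 kg/m³
  bronze: σ_y = 355.1 MPa, ρ = 8778 kg/m³
  titanium alloy: σ_y = 1020 MPa, ρ = 4436 kg/m³
  soda-lime glass: σ_y = 50.81 MPa, ρ = 2468 kg/m³
  CFRP laminate: M = 16.9×10⁻³
  titanium alloy: M = 7.20×10⁻³
  soda-lime glass: M = 2.89×10⁻³
  concrete: M = 2.75×10⁻³
  molybdenum: M = 2.19×10⁻³
  bronze: M = 2.15×10⁻³
CFRP laminate has the largest M.

CFRP laminate, M = 16.9×10⁻³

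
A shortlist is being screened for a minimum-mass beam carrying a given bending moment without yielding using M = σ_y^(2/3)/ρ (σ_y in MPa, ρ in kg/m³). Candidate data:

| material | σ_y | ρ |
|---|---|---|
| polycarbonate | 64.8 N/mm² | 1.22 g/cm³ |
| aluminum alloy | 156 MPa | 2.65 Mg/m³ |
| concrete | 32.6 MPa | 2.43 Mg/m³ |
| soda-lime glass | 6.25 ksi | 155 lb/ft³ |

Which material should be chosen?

polycarbonate

Convert each candidate to consistent units, then evaluate M:
  polycarbonate: σ_y = 64.80 MPa, ρ = 1220 kg/m³
  aluminum alloy: σ_y = 156.0 MPa, ρ = 2650 kg/m³
  concrete: σ_y = 32.60 MPa, ρ = 2430 kg/m³
  soda-lime glass: σ_y = 43.09 MPa, ρ = 2483 kg/m³
  polycarbonate: M = 13.2×10⁻³
  aluminum alloy: M = 10.9×10⁻³
  soda-lime glass: M = 4.95×10⁻³
  concrete: M = 4.20×10⁻³
Polycarbonate has the largest M.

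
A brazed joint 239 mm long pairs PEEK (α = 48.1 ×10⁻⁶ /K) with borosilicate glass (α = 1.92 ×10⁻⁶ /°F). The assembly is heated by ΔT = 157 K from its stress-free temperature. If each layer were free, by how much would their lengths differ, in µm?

1680 µm

borosilicate glass: α = 1.92×10⁻⁶/°F × 9/5 = 3.46×10⁻⁶/K.
Δα = |48.1 − 3.46|×10⁻⁶/K = 44.6×10⁻⁶/K.
ΔL_mismatch = Δα·L·ΔT = 44.6×10⁻⁶ × 239.0 mm × 157.0 K = 1680 µm.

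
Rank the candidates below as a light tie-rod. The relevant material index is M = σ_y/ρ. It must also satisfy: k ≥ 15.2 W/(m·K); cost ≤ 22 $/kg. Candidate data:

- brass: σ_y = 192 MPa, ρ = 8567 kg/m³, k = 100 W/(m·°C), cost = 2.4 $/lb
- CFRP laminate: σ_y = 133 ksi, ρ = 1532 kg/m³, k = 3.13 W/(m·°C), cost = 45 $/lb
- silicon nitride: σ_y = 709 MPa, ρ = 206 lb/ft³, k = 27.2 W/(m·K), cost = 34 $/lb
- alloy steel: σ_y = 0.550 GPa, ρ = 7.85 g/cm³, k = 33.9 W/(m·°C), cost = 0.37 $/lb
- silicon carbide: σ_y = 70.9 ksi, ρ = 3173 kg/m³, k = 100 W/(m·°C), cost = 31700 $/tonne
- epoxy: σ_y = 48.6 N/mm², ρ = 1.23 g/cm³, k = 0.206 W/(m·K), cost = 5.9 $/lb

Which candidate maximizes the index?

alloy steel

Screen on constraints: k ≥ 15.2 W/(m·K); cost ≤ 22 $/kg. Survivors: brass, alloy steel.
Putting every candidate on a common basis:
  brass: σ_y = 192.0 MPa, ρ = 8567 kg/m³
  alloy steel: σ_y = 550.0 MPa, ρ = 7850 kg/m³
  alloy steel: M = 70.1 kN·m/kg
  brass: M = 22.4 kN·m/kg
The maximum is for alloy steel.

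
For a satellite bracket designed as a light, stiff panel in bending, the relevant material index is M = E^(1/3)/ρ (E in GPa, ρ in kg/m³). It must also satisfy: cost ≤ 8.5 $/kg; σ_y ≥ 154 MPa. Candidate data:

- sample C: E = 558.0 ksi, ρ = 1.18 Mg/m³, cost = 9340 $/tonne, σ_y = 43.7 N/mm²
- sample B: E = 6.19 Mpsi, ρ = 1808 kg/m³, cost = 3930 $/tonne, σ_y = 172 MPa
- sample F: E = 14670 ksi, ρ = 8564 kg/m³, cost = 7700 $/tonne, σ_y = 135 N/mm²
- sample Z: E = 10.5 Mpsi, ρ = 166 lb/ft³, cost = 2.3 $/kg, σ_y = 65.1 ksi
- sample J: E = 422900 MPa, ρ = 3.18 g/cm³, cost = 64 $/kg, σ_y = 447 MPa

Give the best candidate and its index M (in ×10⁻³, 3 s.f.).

Screen on constraints: cost ≤ 8.5 $/kg; σ_y ≥ 154 MPa. Survivors: sample B, sample Z.
Normalizing units and computing the index:
  sample B: E = 42.68 GPa, ρ = 1808 kg/m³
  sample Z: E = 72.39 GPa, ρ = 2659 kg/m³
  sample B: M = 1.93×10⁻³
  sample Z: M = 1.57×10⁻³
Sample B has the largest M.

sample B, M = 1.93×10⁻³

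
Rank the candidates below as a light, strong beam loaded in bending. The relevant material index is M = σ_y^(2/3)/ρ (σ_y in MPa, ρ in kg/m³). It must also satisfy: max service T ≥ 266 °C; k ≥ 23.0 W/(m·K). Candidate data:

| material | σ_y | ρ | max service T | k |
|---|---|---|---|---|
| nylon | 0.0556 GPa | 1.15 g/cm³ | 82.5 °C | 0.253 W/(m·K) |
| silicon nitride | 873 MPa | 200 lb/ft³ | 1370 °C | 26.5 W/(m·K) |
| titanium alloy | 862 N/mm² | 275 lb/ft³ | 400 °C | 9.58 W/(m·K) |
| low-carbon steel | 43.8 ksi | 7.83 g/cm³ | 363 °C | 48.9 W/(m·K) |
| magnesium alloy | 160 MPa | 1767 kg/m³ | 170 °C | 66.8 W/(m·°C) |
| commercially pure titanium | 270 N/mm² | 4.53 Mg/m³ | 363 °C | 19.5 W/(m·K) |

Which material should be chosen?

silicon nitride

Screen on constraints: max service T ≥ 266 °C; k ≥ 23.0 W/(m·K). Survivors: silicon nitride, low-carbon steel.
Putting every candidate on a common basis:
  silicon nitride: σ_y = 873.0 MPa, ρ = 3204 kg/m³
  low-carbon steel: σ_y = 302.0 MPa, ρ = 7830 kg/m³
  silicon nitride: M = 28.5×10⁻³
  low-carbon steel: M = 5.75×10⁻³
Silicon nitride has the largest M.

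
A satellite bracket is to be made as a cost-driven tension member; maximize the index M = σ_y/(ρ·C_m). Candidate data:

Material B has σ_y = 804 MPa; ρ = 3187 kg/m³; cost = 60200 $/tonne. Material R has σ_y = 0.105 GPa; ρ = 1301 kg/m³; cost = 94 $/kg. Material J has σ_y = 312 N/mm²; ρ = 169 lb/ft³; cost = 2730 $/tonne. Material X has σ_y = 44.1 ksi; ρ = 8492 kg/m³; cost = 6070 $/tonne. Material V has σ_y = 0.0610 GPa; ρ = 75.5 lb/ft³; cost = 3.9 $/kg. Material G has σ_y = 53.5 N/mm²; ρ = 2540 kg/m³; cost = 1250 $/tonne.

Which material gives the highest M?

Putting every candidate on a common basis:
  material B: σ_y = 804.0 MPa, ρ = 3187 kg/m³, cost = 60.20 $/kg
  material R: σ_y = 105.0 MPa, ρ = 1301 kg/m³, cost = 94.00 $/kg
  material J: σ_y = 312.0 MPa, ρ = 2707 kg/m³, cost = 2.730 $/kg
  material X: σ_y = 304.1 MPa, ρ = 8492 kg/m³, cost = 6.070 $/kg
  material V: σ_y = 61.00 MPa, ρ = 1209 kg/m³, cost = 3.900 $/kg
  material G: σ_y = 53.50 MPa, ρ = 2540 kg/m³, cost = 1.250 $/kg
  material J: M = 42.2 kN·m per $
  material G: M = 16.9 kN·m per $
  material V: M = 12.9 kN·m per $
  material X: M = 5.90 kN·m per $
  material B: M = 4.19 kN·m per $
  material R: M = 0.859 kN·m per $
Material J ranks first.

material J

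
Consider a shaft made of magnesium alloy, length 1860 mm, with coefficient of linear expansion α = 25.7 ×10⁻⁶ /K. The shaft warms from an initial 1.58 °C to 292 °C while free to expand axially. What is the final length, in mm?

1873.9 mm

ΔT = 292 − 1.58 = 290.4 K.
ΔL = α·L₀·ΔT = 25.7×10⁻⁶ × 1860 mm × 290.4 K = 13.9 mm.
L = L₀ + ΔL = 1860 + 13.9 = 1873.9 mm.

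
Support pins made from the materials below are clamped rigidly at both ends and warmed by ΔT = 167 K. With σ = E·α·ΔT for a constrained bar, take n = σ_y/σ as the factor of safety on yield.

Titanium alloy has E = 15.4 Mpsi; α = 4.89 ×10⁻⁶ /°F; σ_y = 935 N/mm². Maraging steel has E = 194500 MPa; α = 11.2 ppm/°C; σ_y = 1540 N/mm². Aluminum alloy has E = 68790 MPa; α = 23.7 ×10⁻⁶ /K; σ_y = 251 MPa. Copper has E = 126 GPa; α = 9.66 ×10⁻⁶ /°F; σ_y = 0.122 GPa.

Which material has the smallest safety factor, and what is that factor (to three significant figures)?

Converting E to GPa, α to ×10⁻⁶/K, σ_y to MPa, then σ and n for each:
  titanium alloy: E = 106.2, α = 8.80, σ_y = 935.0 → σ = 156 MPa, n = 5.99
  maraging steel: E = 194.5, α = 11.2, σ_y = 1540 → σ = 364 MPa, n = 4.23
  aluminum alloy: E = 68.79, α = 23.7, σ_y = 251.0 → σ = 272 MPa, n = 0.922
  copper: E = 126.0, α = 17.4, σ_y = 122.0 → σ = 366 MPa, n = 0.333
Copper has the lowest safety factor, n = 0.333.

copper, n = 0.333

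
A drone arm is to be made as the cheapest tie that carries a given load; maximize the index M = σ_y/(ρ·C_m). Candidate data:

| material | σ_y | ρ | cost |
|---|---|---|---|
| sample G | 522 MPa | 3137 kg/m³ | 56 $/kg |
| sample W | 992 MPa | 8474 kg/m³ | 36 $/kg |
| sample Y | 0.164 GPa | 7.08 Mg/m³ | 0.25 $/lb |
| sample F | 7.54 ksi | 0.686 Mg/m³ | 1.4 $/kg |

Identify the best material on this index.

sample F

Putting every candidate on a common basis:
  sample G: σ_y = 522.0 MPa, ρ = 3137 kg/m³, cost = 56.00 $/kg
  sample W: σ_y = 992.0 MPa, ρ = 8474 kg/m³, cost = 36.00 $/kg
  sample Y: σ_y = 164.0 MPa, ρ = 7080 kg/m³, cost = 0.5511 $/kg
  sample F: σ_y = 51.99 MPa, ρ = 686.0 kg/m³, cost = 1.400 $/kg
  sample F: M = 54.1 kN·m per $
  sample Y: M = 42.0 kN·m per $
  sample W: M = 3.25 kN·m per $
  sample G: M = 2.97 kN·m per $
Highest index: sample F.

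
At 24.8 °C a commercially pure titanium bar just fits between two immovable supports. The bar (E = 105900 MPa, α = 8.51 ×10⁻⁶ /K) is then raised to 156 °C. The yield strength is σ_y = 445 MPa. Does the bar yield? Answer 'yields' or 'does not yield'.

does not yield

E = 105900 MPa = 105.9 GPa.
ΔT = 131.2 K. Constrained thermal stress σ = E·α·ΔT = 105.9×10³ MPa × 8.51×10⁻⁶ × 131.2 = 118 MPa (compressive).
Compare to σ_y = 445 MPa: σ < σ_y, so it does not yield.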